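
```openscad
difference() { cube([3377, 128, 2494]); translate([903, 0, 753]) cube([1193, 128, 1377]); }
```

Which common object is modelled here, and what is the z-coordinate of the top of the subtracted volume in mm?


A wall with a window opening. The window head height is 2130 mm.

A wall with a rectangular opening subtracted — a window. Sill at z = 753, opening 1377 mm tall, so the head is at 753 + 1377 = 2130 mm.


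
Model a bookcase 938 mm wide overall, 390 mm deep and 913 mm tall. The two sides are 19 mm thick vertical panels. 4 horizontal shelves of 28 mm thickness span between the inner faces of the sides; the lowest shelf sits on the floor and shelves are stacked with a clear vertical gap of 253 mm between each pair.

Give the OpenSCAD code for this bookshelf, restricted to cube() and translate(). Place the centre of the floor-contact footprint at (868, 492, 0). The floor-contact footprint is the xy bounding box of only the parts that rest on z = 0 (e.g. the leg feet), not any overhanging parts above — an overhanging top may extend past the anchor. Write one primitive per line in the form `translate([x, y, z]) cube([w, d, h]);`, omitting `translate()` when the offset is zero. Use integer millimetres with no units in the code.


translate([399, 297, 0]) cube([19, 390, 913]);
translate([1318, 297, 0]) cube([19, 390, 913]);
translate([418, 297, 0]) cube([900, 390, 28]);
translate([418, 297, 281]) cube([900, 390, 28]);
translate([418, 297, 562]) cube([900, 390, 28]);
translate([418, 297, 843]) cube([900, 390, 28]);


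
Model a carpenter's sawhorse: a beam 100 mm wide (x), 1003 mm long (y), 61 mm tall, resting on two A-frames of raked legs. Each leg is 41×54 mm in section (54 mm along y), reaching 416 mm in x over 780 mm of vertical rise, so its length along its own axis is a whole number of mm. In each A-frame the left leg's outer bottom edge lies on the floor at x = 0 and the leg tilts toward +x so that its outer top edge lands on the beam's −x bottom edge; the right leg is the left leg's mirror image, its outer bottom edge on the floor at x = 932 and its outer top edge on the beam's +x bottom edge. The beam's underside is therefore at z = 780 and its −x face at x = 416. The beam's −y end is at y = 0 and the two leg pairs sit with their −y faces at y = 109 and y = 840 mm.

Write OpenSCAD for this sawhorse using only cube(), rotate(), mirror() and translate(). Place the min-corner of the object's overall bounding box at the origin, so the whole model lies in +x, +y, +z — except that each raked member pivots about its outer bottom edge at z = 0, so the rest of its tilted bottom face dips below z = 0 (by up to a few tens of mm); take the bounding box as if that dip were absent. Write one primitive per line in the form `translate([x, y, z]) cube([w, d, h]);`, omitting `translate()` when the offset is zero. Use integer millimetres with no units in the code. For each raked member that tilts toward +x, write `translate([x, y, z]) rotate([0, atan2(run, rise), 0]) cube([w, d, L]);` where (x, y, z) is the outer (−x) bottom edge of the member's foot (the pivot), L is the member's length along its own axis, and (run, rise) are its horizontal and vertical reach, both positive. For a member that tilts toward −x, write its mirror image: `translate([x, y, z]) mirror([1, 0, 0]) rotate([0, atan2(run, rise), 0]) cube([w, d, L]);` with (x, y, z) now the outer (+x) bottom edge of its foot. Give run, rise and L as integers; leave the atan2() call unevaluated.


translate([416, 0, 780]) cube([100, 1003, 61]);
translate([0, 109, 0]) rotate([0, atan2(416, 780), 0]) cube([41, 54, 884]);
translate([932, 109, 0]) mirror([1, 0, 0]) rotate([0, atan2(416, 780), 0]) cube([41, 54, 884]);
translate([0, 840, 0]) rotate([0, atan2(416, 780), 0]) cube([41, 54, 884]);
translate([932, 840, 0]) mirror([1, 0, 0]) rotate([0, atan2(416, 780), 0]) cube([41, 54, 884]);


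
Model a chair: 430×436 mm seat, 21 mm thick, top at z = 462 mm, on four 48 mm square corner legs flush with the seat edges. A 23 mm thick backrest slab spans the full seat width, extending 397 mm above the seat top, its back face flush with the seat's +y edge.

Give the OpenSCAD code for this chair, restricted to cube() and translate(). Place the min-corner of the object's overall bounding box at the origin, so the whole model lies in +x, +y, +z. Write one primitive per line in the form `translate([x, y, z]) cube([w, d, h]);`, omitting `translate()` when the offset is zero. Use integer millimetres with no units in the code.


translate([0, 0, 441]) cube([430, 436, 21]);
cube([48, 48, 441]);
translate([382, 0, 0]) cube([48, 48, 441]);
translate([0, 388, 0]) cube([48, 48, 441]);
translate([382, 388, 0]) cube([48, 48, 441]);
translate([0, 413, 462]) cube([430, 23, 397]);


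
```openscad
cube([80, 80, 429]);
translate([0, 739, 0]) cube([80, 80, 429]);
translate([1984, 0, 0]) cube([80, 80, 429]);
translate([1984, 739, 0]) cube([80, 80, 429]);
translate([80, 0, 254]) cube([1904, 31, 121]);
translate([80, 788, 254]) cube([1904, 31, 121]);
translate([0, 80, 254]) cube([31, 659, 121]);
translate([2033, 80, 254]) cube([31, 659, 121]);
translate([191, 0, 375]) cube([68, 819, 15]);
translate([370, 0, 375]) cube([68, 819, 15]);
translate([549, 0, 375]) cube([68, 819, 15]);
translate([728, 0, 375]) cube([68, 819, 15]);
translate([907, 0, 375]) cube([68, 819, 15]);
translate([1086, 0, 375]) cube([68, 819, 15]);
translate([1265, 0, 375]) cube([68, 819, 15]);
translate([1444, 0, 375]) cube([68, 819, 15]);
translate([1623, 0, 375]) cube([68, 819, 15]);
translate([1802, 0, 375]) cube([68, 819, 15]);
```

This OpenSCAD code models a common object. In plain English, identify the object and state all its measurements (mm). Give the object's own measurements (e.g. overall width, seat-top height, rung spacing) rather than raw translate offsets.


A bed frame 2064 mm long (x) by 819 mm wide (y). Four 80×80 mm corner posts, 429 mm tall, at the corners of the footprint. Four rails of 31 mm thickness and 121 mm height run between adjacent posts with their undersides at z = 254 mm, their outer faces flush with the outside of the frame (the two x-running rails run between the posts' inner faces; the two y-running rails run between the posts' inner faces). 10 slats, each 68 mm wide (x) and 15 mm thick, lie across the top of the two x-running rails, running the full 819 mm width of the frame in y; along x they sit between the end posts with a 111 mm gap after the −x posts and between neighbouring slats, leaving 114 mm before the +x posts.


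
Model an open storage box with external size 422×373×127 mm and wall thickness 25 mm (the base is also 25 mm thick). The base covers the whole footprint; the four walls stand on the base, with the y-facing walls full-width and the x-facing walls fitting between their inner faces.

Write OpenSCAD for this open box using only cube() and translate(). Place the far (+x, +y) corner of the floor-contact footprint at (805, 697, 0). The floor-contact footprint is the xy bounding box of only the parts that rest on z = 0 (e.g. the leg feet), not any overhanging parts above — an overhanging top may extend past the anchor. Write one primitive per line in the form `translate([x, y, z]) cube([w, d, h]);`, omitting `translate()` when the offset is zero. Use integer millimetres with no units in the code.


translate([383, 324, 0]) cube([422, 373, 25]);
translate([383, 324, 25]) cube([422, 25, 102]);
translate([383, 672, 25]) cube([422, 25, 102]);
translate([383, 349, 25]) cube([25, 323, 102]);
translate([780, 349, 25]) cube([25, 323, 102]);


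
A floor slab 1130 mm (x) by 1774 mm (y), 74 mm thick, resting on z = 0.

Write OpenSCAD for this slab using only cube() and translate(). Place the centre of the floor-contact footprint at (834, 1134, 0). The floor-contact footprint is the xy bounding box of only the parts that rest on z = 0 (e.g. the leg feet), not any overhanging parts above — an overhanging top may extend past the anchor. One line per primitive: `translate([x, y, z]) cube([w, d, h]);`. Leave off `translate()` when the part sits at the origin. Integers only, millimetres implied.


translate([269, 247, 0]) cube([1130, 1774, 74]);


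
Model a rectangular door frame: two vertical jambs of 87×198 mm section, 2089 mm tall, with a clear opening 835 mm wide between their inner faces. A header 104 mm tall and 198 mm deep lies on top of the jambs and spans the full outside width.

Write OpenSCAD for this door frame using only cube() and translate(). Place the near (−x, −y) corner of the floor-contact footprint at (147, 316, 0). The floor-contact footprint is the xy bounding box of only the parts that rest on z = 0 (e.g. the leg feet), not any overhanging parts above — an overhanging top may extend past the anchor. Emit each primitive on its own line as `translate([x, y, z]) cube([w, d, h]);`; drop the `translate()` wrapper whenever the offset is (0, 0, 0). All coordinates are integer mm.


translate([147, 316, 0]) cube([87, 198, 2089]);
translate([1069, 316, 0]) cube([87, 198, 2089]);
translate([147, 316, 2089]) cube([1009, 198, 104]);


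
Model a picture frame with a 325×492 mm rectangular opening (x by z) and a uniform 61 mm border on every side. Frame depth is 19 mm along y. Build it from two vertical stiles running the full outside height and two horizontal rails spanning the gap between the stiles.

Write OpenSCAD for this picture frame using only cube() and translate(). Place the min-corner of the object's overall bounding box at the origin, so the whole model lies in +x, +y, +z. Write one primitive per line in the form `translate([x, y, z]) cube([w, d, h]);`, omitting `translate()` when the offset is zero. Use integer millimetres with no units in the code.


cube([61, 19, 614]);
translate([386, 0, 0]) cube([61, 19, 614]);
translate([61, 0, 0]) cube([325, 19, 61]);
translate([61, 0, 553]) cube([325, 19, 61]);


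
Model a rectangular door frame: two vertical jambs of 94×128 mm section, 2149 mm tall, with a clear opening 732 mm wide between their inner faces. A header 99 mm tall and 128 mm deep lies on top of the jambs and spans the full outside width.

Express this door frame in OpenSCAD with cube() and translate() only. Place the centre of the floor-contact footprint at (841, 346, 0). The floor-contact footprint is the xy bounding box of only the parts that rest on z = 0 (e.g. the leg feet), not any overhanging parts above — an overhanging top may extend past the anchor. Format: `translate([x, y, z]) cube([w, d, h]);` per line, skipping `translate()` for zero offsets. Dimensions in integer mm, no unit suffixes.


translate([381, 282, 0]) cube([94, 128, 2149]);
translate([1207, 282, 0]) cube([94, 128, 2149]);
translate([381, 282, 2149]) cube([920, 128, 99]);


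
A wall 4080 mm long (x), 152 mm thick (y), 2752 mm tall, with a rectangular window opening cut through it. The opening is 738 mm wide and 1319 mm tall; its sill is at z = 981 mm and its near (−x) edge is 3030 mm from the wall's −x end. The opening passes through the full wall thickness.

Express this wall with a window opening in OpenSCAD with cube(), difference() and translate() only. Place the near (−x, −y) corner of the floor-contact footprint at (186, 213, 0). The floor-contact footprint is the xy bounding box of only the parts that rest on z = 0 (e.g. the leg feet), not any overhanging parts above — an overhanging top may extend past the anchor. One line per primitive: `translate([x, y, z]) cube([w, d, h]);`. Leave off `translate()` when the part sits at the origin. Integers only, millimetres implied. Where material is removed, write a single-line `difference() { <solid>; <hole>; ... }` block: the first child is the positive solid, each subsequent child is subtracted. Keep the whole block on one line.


difference() { translate([186, 213, 0]) cube([4080, 152, 2752]); translate([3216, 213, 981]) cube([738, 152, 1319]); }


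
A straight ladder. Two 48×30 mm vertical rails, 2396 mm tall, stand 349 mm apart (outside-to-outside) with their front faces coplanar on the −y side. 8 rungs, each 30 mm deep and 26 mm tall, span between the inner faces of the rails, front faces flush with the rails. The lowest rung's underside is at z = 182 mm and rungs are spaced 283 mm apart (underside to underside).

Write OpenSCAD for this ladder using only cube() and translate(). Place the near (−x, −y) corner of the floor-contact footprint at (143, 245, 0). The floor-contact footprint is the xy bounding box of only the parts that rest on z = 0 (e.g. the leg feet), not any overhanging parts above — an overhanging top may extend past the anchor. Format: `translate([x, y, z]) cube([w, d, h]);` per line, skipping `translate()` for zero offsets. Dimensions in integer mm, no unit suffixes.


translate([143, 245, 0]) cube([48, 30, 2396]);
translate([444, 245, 0]) cube([48, 30, 2396]);
translate([191, 245, 182]) cube([253, 30, 26]);
translate([191, 245, 465]) cube([253, 30, 26]);
translate([191, 245, 748]) cube([253, 30, 26]);
translate([191, 245, 1031]) cube([253, 30, 26]);
translate([191, 245, 1314]) cube([253, 30, 26]);
translate([191, 245, 1597]) cube([253, 30, 26]);
translate([191, 245, 1880]) cube([253, 30, 26]);
translate([191, 245, 2163]) cube([253, 30, 26]);


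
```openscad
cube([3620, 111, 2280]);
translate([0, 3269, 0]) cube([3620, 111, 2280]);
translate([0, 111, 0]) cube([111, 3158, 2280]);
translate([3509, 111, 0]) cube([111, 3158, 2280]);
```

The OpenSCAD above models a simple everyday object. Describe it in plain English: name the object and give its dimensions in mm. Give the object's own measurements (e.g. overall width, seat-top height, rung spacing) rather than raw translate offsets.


The wall frame of a small rectangular building: four walls, each 2280 mm tall and 111 mm thick, enclosing a footprint 3620 mm (x) by 3380 mm (y) outside-to-outside, with no floor or roof. The front and back walls (the −y and +y sides) span the full width; the two side walls fit between them.


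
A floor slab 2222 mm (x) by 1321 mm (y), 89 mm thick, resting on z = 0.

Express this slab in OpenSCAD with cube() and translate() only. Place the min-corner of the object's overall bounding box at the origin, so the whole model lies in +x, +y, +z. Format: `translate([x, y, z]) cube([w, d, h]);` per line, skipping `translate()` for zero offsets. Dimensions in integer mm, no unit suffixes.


cube([2222, 1321, 89]);


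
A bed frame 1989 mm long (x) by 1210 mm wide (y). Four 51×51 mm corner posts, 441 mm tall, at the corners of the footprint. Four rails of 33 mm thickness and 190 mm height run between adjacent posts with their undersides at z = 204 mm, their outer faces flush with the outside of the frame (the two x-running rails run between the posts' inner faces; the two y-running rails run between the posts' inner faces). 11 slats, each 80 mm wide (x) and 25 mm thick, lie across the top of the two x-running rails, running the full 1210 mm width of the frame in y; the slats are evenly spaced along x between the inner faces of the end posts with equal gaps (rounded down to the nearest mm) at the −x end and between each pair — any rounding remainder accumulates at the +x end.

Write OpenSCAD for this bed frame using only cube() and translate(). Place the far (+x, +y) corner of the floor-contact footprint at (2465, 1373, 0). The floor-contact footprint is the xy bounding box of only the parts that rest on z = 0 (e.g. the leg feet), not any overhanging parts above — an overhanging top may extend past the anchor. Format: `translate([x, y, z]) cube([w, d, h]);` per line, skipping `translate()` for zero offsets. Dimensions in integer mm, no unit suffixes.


translate([476, 163, 0]) cube([51, 51, 441]);
translate([476, 1322, 0]) cube([51, 51, 441]);
translate([2414, 163, 0]) cube([51, 51, 441]);
translate([2414, 1322, 0]) cube([51, 51, 441]);
translate([527, 163, 204]) cube([1887, 33, 190]);
translate([527, 1340, 204]) cube([1887, 33, 190]);
translate([476, 214, 204]) cube([33, 1108, 190]);
translate([2432, 214, 204]) cube([33, 1108, 190]);
translate([610, 163, 394]) cube([80, 1210, 25]);
translate([773, 163, 394]) cube([80, 1210, 25]);
translate([936, 163, 394]) cube([80, 1210, 25]);
translate([1099, 163, 394]) cube([80, 1210, 25]);
translate([1262, 163, 394]) cube([80, 1210, 25]);
translate([1425, 163, 394]) cube([80, 1210, 25]);
translate([1588, 163, 394]) cube([80, 1210, 25]);
translate([1751, 163, 394]) cube([80, 1210, 25]);
translate([1914, 163, 394]) cube([80, 1210, 25]);
translate([2077, 163, 394]) cube([80, 1210, 25]);
translate([2240, 163, 394]) cube([80, 1210, 25]);


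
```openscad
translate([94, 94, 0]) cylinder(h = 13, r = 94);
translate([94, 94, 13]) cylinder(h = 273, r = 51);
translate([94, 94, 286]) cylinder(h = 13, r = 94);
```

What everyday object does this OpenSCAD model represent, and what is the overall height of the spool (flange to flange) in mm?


A spool. The overall height is 299 mm.

Three coaxial cylinders, large–small–large — a spool. Two 13 mm flanges and a 273 mm core give 13 + 273 + 13 = 299 mm.


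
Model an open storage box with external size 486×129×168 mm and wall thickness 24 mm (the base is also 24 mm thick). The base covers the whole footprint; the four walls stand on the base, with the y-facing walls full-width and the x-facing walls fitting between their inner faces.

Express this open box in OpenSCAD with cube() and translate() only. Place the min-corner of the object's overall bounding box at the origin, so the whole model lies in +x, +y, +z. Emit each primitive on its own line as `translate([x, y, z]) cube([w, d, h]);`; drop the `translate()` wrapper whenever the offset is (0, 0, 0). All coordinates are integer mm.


cube([486, 129, 24]);
translate([0, 0, 24]) cube([486, 24, 144]);
translate([0, 105, 24]) cube([486, 24, 144]);
translate([0, 24, 24]) cube([24, 81, 144]);
translate([462, 24, 24]) cube([24, 81, 144]);


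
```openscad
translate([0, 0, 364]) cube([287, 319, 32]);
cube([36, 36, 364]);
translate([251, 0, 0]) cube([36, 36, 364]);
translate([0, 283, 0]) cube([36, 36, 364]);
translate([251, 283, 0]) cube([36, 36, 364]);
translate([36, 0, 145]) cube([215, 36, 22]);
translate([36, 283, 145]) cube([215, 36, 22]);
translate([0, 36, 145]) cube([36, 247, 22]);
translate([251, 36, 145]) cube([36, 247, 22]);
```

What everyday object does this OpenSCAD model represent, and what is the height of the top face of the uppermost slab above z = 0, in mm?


A stool. The seat height is 396 mm.

A 287×319×32 slab at z = 364 on four corner posts — a stool. The seat top is 364 + 32 = 396 mm.


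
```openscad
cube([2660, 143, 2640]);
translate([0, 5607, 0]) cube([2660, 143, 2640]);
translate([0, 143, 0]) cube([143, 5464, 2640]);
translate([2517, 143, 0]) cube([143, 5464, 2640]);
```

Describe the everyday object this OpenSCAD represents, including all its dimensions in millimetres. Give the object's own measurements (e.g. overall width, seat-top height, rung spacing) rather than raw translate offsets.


The wall frame of a small rectangular building: four walls, each 2640 mm tall and 143 mm thick, enclosing a footprint 2660 mm (x) by 5750 mm (y) outside-to-outside, with no floor or roof. The front and back walls (the −y and +y sides) span the full width; the two side walls fit between them.


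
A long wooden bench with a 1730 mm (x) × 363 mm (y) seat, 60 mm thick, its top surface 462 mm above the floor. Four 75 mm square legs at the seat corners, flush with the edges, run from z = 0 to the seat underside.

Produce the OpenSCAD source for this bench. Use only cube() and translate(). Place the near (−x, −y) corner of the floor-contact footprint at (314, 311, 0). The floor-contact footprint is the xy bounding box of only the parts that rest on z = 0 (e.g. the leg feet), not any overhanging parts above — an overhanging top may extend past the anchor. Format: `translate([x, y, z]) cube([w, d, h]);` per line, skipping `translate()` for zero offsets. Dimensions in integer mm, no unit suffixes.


translate([314, 311, 402]) cube([1730, 363, 60]);
translate([314, 311, 0]) cube([75, 75, 402]);
translate([314, 599, 0]) cube([75, 75, 402]);
translate([1969, 311, 0]) cube([75, 75, 402]);
translate([1969, 599, 0]) cube([75, 75, 402]);


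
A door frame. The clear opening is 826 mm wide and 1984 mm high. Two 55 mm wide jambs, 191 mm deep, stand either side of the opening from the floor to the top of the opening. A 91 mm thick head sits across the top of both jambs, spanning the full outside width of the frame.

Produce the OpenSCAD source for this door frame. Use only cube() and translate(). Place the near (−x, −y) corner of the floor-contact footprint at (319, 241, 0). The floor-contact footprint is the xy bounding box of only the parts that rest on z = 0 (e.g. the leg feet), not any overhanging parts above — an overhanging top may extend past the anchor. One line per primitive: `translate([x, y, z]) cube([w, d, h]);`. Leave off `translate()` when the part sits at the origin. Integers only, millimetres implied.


translate([319, 241, 0]) cube([55, 191, 1984]);
translate([1200, 241, 0]) cube([55, 191, 1984]);
translate([319, 241, 1984]) cube([936, 191, 91]);


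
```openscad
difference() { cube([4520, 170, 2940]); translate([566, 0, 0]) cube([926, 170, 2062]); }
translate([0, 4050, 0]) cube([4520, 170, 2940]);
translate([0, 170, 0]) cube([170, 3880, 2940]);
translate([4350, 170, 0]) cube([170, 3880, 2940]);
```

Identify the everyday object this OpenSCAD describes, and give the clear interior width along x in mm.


A single room. The interior width is 4180 mm.

Four walls enclosing a rectangle with a door in the front wall — a room. Outside width 4520 minus two 170 mm walls gives 4180 mm.


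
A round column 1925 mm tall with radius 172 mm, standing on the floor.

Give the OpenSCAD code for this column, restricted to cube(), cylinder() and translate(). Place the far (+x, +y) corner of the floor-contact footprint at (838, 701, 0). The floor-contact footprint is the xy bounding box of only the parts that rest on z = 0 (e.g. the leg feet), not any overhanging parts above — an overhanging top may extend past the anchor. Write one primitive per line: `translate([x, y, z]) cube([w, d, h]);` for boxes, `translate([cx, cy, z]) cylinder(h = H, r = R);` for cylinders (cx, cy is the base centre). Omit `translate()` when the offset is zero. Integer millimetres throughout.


translate([666, 529, 0]) cylinder(h = 1925, r = 172);


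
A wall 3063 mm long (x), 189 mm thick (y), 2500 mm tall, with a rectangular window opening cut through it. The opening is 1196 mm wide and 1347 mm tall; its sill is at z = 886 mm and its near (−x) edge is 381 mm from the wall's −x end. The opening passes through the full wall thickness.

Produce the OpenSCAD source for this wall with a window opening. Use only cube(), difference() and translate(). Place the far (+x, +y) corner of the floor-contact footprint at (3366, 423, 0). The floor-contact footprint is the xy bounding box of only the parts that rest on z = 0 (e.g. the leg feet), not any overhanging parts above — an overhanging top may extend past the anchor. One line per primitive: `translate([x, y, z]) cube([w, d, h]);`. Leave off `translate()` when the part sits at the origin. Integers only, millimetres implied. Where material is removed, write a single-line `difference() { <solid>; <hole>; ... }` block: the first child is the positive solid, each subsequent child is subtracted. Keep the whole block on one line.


difference() { translate([303, 234, 0]) cube([3063, 189, 2500]); translate([684, 234, 886]) cube([1196, 189, 1347]); }


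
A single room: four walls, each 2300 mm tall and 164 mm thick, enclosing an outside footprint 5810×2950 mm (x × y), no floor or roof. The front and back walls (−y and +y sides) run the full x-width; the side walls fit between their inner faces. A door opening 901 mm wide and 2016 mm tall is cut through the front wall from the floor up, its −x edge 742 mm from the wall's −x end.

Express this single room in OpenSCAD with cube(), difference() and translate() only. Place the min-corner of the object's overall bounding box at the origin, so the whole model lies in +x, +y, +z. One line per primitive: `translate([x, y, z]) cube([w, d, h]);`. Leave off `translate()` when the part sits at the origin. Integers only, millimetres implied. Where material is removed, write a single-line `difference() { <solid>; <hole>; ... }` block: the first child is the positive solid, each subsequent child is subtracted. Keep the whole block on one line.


difference() { cube([5810, 164, 2300]); translate([742, 0, 0]) cube([901, 164, 2016]); }
translate([0, 2786, 0]) cube([5810, 164, 2300]);
translate([0, 164, 0]) cube([164, 2622, 2300]);
translate([5646, 164, 0]) cube([164, 2622, 2300]);


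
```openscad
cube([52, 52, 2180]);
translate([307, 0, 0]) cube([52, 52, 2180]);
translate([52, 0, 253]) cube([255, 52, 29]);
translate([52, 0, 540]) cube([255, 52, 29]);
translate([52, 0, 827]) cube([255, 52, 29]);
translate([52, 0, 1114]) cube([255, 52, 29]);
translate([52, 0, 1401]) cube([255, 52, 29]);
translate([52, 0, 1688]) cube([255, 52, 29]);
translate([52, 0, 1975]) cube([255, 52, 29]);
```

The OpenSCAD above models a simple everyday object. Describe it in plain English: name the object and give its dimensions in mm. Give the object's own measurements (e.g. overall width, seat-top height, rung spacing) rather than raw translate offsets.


A straight ladder. Two 52×52 mm vertical rails, 2180 mm tall, stand 359 mm apart (outside-to-outside) with their front faces coplanar on the −y side. 7 rungs, each 52 mm deep and 29 mm tall, span between the inner faces of the rails, front faces flush with the rails. The lowest rung's underside is at z = 253 mm and rungs are spaced 287 mm apart (underside to underside).


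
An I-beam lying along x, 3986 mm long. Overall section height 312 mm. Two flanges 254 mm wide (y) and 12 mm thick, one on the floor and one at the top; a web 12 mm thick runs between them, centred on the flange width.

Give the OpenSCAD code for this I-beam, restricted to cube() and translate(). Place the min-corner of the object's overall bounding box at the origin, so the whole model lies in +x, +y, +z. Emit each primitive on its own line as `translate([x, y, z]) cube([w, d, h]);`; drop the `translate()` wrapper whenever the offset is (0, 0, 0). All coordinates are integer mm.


cube([3986, 254, 12]);
translate([0, 121, 12]) cube([3986, 12, 288]);
translate([0, 0, 300]) cube([3986, 254, 12]);


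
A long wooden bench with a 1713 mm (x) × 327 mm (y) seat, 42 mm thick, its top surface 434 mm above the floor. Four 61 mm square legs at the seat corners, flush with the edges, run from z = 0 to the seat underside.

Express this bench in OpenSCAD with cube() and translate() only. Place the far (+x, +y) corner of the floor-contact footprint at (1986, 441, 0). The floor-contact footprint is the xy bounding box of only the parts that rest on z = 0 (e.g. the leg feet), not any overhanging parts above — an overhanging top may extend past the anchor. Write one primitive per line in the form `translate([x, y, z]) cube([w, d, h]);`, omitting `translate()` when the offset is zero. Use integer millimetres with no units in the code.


translate([273, 114, 392]) cube([1713, 327, 42]);
translate([273, 114, 0]) cube([61, 61, 392]);
translate([273, 380, 0]) cube([61, 61, 392]);
translate([1925, 114, 0]) cube([61, 61, 392]);
translate([1925, 380, 0]) cube([61, 61, 392]);


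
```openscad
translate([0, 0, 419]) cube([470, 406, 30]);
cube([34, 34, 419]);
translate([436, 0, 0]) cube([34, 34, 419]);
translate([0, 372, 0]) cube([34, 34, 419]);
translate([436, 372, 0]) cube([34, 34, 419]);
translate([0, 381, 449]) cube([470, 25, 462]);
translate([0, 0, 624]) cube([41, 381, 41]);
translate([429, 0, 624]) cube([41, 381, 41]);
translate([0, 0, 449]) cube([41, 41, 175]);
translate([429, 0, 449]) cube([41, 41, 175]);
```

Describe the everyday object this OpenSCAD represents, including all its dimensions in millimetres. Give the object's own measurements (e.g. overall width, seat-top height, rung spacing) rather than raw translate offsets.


A chair. The seat is a 470×406×30 mm slab with its top at z = 449 mm, on four 34×34 mm corner legs (flush with the seat edges, standing on z = 0). A flat backrest 25 mm thick, 462 mm tall, spans the full seat width and rises from the seat top along its +y edge, rear face flush with the rear of the seat. Two armrests of 41×41 mm section run along each side from the seat's front edge to the front of the backrest, top faces 216 mm above the seat top and outer faces flush with the seat's x-edges; a 41×41 mm post under the front of each armrest stands on the seat at the front corner.


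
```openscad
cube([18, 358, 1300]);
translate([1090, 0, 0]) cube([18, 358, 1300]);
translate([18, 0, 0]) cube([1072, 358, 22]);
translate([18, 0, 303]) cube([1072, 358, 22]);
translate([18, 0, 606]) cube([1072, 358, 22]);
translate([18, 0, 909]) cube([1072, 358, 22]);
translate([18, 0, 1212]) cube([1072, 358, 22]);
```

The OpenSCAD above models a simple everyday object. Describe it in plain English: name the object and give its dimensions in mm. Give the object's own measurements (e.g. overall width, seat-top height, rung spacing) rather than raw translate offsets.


An open bookshelf. Two side panels, each 18 mm thick, 358 mm deep and 1300 mm tall, stand 1108 mm apart (outside-to-outside). Between them sit 5 shelves, each 22 mm thick and 358 mm deep, spanning the full gap between the sides. The bottom shelf rests on the floor (its underside at z = 0) and the clear gap between one shelf's top and the next shelf's underside is 281 mm.


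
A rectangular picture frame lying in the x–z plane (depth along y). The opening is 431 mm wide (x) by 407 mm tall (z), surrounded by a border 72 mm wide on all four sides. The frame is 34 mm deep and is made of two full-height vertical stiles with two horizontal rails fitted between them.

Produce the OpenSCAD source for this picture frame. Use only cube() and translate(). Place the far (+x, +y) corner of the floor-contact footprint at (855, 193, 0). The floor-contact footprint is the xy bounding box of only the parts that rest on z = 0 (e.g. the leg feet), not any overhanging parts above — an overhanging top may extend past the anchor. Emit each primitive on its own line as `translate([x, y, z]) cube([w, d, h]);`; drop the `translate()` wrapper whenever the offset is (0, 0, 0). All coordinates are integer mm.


translate([280, 159, 0]) cube([72, 34, 551]);
translate([783, 159, 0]) cube([72, 34, 551]);
translate([352, 159, 0]) cube([431, 34, 72]);
translate([352, 159, 479]) cube([431, 34, 72]);


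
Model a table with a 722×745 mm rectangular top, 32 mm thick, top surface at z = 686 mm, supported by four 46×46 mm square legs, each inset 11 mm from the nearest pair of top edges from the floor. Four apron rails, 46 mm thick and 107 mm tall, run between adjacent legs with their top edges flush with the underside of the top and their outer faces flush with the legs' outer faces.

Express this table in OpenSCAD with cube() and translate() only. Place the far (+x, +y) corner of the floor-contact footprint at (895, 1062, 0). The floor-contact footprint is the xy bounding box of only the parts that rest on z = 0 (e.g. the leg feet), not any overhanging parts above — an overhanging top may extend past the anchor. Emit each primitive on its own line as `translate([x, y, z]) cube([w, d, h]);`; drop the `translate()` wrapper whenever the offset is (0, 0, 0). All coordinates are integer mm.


translate([184, 328, 654]) cube([722, 745, 32]);
translate([195, 339, 0]) cube([46, 46, 654]);
translate([849, 339, 0]) cube([46, 46, 654]);
translate([195, 1016, 0]) cube([46, 46, 654]);
translate([849, 1016, 0]) cube([46, 46, 654]);
translate([241, 339, 547]) cube([608, 46, 107]);
translate([241, 1016, 547]) cube([608, 46, 107]);
translate([195, 385, 547]) cube([46, 631, 107]);
translate([849, 385, 547]) cube([46, 631, 107]);


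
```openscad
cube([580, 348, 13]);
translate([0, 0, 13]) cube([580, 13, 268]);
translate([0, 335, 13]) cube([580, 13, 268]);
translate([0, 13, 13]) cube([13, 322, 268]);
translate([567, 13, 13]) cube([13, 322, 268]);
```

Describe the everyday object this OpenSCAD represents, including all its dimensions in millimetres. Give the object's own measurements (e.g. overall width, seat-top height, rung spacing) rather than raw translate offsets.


An open-topped rectangular box: outside dimensions 580×348×281 mm, with a uniform wall and base thickness of 13 mm. The base is a full 580×348 slab on the floor; four walls sit on top of the base. The front and back walls (the −y and +y sides) span the full width; the two side walls fit between them.


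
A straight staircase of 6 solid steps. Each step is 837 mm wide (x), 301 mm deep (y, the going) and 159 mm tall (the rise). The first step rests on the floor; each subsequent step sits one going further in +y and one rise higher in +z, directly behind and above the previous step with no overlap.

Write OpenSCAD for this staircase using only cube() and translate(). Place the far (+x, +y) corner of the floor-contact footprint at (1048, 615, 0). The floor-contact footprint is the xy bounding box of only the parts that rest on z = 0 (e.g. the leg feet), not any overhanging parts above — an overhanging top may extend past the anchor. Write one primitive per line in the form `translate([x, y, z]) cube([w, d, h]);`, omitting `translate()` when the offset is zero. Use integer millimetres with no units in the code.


translate([211, 314, 0]) cube([837, 301, 159]);
translate([211, 615, 159]) cube([837, 301, 159]);
translate([211, 916, 318]) cube([837, 301, 159]);
translate([211, 1217, 477]) cube([837, 301, 159]);
translate([211, 1518, 636]) cube([837, 301, 159]);
translate([211, 1819, 795]) cube([837, 301, 159]);


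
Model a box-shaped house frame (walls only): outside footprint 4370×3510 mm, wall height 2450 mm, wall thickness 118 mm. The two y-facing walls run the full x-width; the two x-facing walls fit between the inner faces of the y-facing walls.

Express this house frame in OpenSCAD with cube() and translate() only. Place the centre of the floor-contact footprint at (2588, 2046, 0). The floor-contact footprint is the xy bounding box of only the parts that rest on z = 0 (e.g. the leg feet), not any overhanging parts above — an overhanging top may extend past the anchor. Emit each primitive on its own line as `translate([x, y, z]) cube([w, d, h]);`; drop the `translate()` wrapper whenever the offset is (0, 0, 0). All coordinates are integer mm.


translate([403, 291, 0]) cube([4370, 118, 2450]);
translate([403, 3683, 0]) cube([4370, 118, 2450]);
translate([403, 409, 0]) cube([118, 3274, 2450]);
translate([4655, 409, 0]) cube([118, 3274, 2450]);


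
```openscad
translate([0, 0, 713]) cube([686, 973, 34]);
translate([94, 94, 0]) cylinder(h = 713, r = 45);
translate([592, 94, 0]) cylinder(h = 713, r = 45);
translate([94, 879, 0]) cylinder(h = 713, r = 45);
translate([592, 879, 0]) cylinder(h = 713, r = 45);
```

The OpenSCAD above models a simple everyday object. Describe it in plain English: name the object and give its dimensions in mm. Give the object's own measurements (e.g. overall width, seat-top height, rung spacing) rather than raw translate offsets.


A rectangular dining table. The top is 686×973×34 mm with its upper surface at z = 747 mm. It stands on four round legs of 90 mm diameter, each leg's bounding box inset 49 mm from the nearest pair of top edges, running from the floor to the underside of the top.


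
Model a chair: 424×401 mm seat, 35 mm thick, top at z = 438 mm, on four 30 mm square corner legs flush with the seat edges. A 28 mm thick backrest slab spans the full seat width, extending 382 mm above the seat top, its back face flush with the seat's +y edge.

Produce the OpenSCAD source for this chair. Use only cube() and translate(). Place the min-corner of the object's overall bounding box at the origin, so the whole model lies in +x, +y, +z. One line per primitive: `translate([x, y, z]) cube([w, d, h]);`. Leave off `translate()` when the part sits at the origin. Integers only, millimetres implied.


// leg_h = 438 - 35 = 403
translate([0, 0, 403]) cube([424, 401, 35]);
cube([30, 30, 403]);
translate([394, 0, 0]) cube([30, 30, 403]);
translate([0, 371, 0]) cube([30, 30, 403]);
translate([394, 371, 0]) cube([30, 30, 403]);
translate([0, 373, 438]) cube([424, 28, 382]);


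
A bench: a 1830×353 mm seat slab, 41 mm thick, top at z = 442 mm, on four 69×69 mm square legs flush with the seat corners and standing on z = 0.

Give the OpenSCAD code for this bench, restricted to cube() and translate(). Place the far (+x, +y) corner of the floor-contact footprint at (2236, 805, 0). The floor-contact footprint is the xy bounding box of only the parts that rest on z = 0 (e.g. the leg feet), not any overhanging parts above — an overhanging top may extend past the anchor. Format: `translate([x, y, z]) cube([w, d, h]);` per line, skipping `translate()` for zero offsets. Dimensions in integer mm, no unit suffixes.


// leg_h = 442 − 41 = 401
translate([406, 452, 401]) cube([1830, 353, 41]);
translate([406, 452, 0]) cube([69, 69, 401]);
translate([406, 736, 0]) cube([69, 69, 401]);
translate([2167, 452, 0]) cube([69, 69, 401]);
translate([2167, 736, 0]) cube([69, 69, 401]);


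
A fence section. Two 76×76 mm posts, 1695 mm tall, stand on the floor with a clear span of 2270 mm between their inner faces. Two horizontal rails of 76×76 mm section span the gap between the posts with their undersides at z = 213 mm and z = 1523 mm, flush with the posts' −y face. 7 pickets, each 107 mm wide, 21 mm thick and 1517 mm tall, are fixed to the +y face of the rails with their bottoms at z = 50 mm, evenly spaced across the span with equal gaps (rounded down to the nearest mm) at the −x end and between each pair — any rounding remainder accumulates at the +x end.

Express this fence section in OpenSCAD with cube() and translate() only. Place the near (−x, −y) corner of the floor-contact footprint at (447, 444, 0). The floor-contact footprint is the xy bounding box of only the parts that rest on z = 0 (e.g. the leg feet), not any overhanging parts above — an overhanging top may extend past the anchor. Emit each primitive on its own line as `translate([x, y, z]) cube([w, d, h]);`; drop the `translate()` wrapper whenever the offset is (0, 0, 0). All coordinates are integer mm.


translate([447, 444, 0]) cube([76, 76, 1695]);
translate([2793, 444, 0]) cube([76, 76, 1695]);
translate([523, 444, 213]) cube([2270, 76, 76]);
translate([523, 444, 1523]) cube([2270, 76, 76]);
translate([713, 520, 50]) cube([107, 21, 1517]);
translate([1010, 520, 50]) cube([107, 21, 1517]);
translate([1307, 520, 50]) cube([107, 21, 1517]);
translate([1604, 520, 50]) cube([107, 21, 1517]);
translate([1901, 520, 50]) cube([107, 21, 1517]);
translate([2198, 520, 50]) cube([107, 21, 1517]);
translate([2495, 520, 50]) cube([107, 21, 1517]);


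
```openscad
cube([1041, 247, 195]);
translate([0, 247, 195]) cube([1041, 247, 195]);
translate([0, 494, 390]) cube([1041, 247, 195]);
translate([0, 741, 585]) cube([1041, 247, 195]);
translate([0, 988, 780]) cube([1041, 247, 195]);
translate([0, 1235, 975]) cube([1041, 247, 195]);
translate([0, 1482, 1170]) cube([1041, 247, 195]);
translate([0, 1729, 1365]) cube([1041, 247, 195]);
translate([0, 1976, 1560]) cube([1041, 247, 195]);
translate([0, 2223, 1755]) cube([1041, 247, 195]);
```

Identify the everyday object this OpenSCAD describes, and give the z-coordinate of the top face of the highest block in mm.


A staircase. The total rise is 1950 mm.

10 identical blocks, each offset up and back from the previous — a staircase. Each step is 195 mm tall and there are 10 of them, so the total rise is 10 × 195 = 1950 mm.


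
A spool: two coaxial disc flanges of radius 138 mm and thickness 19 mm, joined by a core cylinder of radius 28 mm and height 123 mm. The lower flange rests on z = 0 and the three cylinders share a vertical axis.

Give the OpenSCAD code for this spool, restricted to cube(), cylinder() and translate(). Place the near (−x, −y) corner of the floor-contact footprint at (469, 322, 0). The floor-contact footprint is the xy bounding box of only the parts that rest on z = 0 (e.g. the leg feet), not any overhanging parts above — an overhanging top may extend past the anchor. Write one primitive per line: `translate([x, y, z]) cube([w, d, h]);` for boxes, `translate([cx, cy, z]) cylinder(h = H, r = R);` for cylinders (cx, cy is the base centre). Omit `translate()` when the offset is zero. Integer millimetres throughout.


translate([607, 460, 0]) cylinder(h = 19, r = 138);
translate([607, 460, 19]) cylinder(h = 123, r = 28);
translate([607, 460, 142]) cylinder(h = 19, r = 138);
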